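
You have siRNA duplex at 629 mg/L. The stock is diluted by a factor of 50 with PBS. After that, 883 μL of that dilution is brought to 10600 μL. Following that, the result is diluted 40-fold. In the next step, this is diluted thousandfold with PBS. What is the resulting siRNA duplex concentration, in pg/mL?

Overall dilution factor = 50 × 12.00 × 40 × 1000 = 2.40 × 10⁷.
629 mg/L / 2.40 × 10⁷ = 2.62 × 10⁻⁵ mg/L = 26.2 pg/mL.

26.2 pg/mL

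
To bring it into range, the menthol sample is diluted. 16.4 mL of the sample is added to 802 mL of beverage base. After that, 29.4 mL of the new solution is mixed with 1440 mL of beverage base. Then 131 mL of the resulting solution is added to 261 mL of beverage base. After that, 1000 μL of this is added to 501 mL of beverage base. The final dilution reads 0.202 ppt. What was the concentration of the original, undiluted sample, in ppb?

757 ppb

Overall dilution factor = 49.90 × 49.98 × 2.992 × 502 = 3.75 × 10⁶.
Original = 0.202 ppt × 3.75 × 10⁶ = 7.57 × 10⁵ ppt = 757 ppb.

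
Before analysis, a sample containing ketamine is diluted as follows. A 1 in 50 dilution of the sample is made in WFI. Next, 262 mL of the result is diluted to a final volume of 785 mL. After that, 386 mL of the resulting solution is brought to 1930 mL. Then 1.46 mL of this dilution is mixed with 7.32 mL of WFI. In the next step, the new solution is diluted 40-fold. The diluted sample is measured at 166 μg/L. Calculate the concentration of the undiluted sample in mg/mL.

Overall dilution factor = 50 × 2.996 × 5 × 6.014 × 40 = 1.80 × 10⁵.
Original = 166 μg/L × 1.80 × 10⁵ = 2.99 × 10⁷ μg/L = 29.9 mg/mL.

29.9 mg/mL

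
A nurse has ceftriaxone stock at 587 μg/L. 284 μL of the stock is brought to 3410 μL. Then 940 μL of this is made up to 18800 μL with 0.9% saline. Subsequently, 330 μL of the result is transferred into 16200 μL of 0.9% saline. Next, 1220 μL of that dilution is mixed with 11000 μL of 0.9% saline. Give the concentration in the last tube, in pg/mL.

Overall dilution factor = 12.01 × 20 × 50.09 × 10.02 = 1.20 × 10⁵.
587 μg/L / 1.20 × 10⁵ = 4.87 × 10⁻³ μg/L = 4.87 pg/mL.

4.87 pg/mL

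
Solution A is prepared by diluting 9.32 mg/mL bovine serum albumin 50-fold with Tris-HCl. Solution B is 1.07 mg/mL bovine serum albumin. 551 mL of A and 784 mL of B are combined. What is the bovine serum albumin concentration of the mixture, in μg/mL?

C_A = 9.32 mg/mL / 50 = 0.186 mg/mL.
C_mix = (C_A·V_A + C_B·V_B)/(V_A + V_B) = (0.186×551 + 1.07×784) / 1335 = 0.705 mg/mL = 705 μg/mL.

705 μg/mL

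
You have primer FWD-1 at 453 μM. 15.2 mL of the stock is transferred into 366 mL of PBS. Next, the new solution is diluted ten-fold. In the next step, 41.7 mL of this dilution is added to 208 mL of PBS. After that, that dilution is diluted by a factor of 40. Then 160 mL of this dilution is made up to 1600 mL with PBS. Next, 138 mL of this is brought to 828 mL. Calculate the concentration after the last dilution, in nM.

Overall dilution factor = 25.08 × 10 × 5.988 × 40 × 10 × 6 = 3.60 × 10⁶.
453 μM / 3.60 × 10⁶ = 1.26 × 10⁻⁴ μM = 0.126 nM.

0.126 nM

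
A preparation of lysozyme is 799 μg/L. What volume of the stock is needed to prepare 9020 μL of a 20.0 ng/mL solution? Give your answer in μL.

226 μL

20.0 ng/mL = 20.0 μg/L.
V₁ = C₂V₂/C₁ = 20.0 × 9020 / 799 = 226 μL.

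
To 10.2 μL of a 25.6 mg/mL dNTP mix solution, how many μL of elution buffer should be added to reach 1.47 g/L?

1.47 g/L = 1.47 mg/mL.
V₂ = C₁V₁/C₂ = 25.6 × 10.2 / 1.47 = 178 μL.
Diluent to add = V₂ − V₁ = 178 − 10.2 = 167 μL.

167 μL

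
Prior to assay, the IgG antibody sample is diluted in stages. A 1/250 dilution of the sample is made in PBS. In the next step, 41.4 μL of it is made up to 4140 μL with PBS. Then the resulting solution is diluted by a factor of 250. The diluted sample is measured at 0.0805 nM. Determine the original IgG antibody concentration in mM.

Overall dilution factor = 250 × 100 × 250 = 6.25 × 10⁶.
Original = 0.0805 nM × 6.25 × 10⁶ = 5.03 × 10⁵ nM = 0.503 mM.

0.503 mM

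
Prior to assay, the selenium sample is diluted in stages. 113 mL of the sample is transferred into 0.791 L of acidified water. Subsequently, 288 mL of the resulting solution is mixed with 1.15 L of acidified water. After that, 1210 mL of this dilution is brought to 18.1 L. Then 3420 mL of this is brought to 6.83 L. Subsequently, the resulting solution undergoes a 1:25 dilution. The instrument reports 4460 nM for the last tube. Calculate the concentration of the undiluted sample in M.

0.133 M

Overall dilution factor = 8 × 4.993 × 14.96 × 1.997 × 25 = 2.98 × 10⁴.
Original = 4460 nM × 2.98 × 10⁴ = 1.33 × 10⁸ nM = 0.133 M.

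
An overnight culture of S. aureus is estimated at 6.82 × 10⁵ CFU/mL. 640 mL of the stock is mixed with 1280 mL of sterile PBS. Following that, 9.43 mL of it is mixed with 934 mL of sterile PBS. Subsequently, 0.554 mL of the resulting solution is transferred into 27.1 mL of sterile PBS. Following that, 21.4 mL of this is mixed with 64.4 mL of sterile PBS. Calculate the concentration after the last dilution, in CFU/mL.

11.4 CFU/mL

Overall dilution factor = 3 × 100.0 × 49.92 × 4.009 = 6.01 × 10⁴.
6.82 × 10⁵ CFU/mL / 6.01 × 10⁴ = 11.4 CFU/mL.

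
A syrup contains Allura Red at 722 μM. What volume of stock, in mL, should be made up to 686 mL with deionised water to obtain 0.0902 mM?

85.7 mL

0.0902 mM = 90.2 μM.
V₁ = C₂V₂/C₁ = 90.2 × 686 / 722 = 85.7 mL.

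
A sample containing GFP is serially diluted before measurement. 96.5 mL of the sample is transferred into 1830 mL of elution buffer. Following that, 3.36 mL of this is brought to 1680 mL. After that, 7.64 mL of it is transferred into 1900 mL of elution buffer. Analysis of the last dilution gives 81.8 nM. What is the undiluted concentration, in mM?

204 mM

Overall dilution factor = 19.96 × 500 × 249.7 = 2.49 × 10⁶.
Original = 81.8 nM × 2.49 × 10⁶ = 2.04 × 10⁸ nM = 204 mM.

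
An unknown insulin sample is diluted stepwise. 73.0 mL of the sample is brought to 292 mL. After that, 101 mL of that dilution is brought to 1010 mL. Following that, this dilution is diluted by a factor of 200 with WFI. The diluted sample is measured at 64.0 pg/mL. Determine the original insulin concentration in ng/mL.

512 ng/mL

Overall dilution factor = 4 × 10 × 200 = 8000.
Original = 64.0 pg/mL × 8000 = 5.12 × 10⁵ pg/mL = 512 ng/mL.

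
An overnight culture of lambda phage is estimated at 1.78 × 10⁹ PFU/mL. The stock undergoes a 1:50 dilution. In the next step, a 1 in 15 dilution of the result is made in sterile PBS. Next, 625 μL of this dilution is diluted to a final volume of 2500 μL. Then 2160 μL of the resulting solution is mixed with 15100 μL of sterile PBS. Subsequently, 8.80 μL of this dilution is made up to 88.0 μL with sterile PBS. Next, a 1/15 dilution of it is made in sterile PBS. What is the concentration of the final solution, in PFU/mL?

495 PFU/mL

Overall dilution factor = 50 × 15 × 4 × 7.991 × 10 × 15 = 3.60 × 10⁶.
1.78 × 10⁹ PFU/mL / 3.60 × 10⁶ = 495 PFU/mL.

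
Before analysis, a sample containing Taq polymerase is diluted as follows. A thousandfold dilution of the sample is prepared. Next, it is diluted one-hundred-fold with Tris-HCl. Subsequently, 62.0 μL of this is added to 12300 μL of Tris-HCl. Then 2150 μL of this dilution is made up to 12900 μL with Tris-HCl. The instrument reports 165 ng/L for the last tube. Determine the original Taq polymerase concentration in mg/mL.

19.7 mg/mL

Overall dilution factor = 1000 × 100 × 199.4 × 6 = 1.20 × 10⁸.
Original = 165 ng/L × 1.20 × 10⁸ = 1.97 × 10¹⁰ ng/L = 19.7 mg/mL.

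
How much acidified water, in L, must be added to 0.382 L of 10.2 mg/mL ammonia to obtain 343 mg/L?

11.0 L

343 mg/L = 0.343 mg/mL.
V₂ = C₁V₁/C₂ = 10.2 × 0.382 / 0.343 = 11.4 L.
Diluent to add = V₂ − V₁ = 11.4 − 0.382 = 11.0 L.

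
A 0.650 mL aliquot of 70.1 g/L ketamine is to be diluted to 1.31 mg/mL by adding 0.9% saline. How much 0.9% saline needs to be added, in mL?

34.1 mL

1.31 mg/mL = 1.31 g/L.
V₂ = C₁V₁/C₂ = 70.1 × 0.650 / 1.31 = 34.8 mL.
Diluent to add = V₂ − V₁ = 34.8 − 0.650 = 34.1 mL.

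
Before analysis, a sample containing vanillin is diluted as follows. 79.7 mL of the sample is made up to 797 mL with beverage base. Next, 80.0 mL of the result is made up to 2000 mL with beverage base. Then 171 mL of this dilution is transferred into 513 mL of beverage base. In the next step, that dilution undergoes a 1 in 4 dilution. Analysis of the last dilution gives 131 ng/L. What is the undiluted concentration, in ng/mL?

Overall dilution factor = 10 × 25 × 4 × 4 = 4000.
Original = 131 ng/L × 4000 = 5.24 × 10⁵ ng/L = 524 ng/mL.

524 ng/mL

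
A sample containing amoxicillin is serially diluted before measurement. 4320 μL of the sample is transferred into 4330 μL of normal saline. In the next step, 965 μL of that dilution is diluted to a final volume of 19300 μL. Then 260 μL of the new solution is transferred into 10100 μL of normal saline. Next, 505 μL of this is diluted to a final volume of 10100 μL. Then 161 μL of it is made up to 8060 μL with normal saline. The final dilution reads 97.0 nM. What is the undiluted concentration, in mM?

Overall dilution factor = 2.002 × 20 × 39.85 × 20 × 50.06 = 1.60 × 10⁶.
Original = 97.0 nM × 1.60 × 10⁶ = 1.55 × 10⁸ nM = 155 mM.

155 mM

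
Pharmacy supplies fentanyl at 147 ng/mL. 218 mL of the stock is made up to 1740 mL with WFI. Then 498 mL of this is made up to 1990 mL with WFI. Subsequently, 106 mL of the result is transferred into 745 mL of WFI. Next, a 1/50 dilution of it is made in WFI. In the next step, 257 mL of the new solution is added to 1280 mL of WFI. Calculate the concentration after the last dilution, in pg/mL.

Overall dilution factor = 7.982 × 3.996 × 8.028 × 50 × 5.981 = 7.66 × 10⁴.
147 ng/mL / 7.66 × 10⁴ = 1.92 × 10⁻³ ng/mL = 1.92 pg/mL.

1.92 pg/mL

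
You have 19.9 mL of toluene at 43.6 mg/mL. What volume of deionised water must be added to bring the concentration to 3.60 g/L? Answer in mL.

221 mL

3.60 g/L = 3.60 mg/mL.
V₂ = C₁V₁/C₂ = 43.6 × 19.9 / 3.60 = 241 mL.
Diluent to add = V₂ − V₁ = 241 − 19.9 = 221 mL.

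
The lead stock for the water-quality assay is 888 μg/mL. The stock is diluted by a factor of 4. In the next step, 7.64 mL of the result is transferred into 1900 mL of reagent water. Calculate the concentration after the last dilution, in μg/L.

889 μg/L

Overall dilution factor = 4 × 249.7 = 999.
888 μg/mL / 999 = 0.889 μg/mL = 889 μg/L.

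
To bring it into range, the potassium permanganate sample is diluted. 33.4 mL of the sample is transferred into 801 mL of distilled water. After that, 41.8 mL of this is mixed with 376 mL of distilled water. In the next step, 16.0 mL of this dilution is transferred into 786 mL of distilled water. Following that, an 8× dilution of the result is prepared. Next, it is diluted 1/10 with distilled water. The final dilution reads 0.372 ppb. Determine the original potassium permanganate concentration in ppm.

372 ppm

Overall dilution factor = 24.98 × 9.995 × 50.12 × 8 × 10 = 1.00 × 10⁶.
Original = 0.372 ppb × 1.00 × 10⁶ = 3.72 × 10⁵ ppb = 372 ppm.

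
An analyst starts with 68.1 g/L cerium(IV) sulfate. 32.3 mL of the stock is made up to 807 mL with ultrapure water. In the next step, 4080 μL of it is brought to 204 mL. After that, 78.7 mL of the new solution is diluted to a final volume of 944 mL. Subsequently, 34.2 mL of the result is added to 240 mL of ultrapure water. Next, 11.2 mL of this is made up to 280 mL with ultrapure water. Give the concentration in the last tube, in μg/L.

Overall dilution factor = 24.98 × 50 × 11.99 × 8.018 × 25 = 3.00 × 10⁶.
68.1 g/L / 3.00 × 10⁶ = 2.27 × 10⁻⁵ g/L = 22.7 μg/L.

22.7 μg/L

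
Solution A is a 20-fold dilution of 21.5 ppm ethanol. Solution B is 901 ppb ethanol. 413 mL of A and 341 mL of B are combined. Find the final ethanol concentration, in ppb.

996 ppb

C_A = 21.5 ppm / 20 = 1.07 ppm.
C_B = 901 ppb = 0.901 ppm.
C_mix = (C_A·V_A + C_B·V_B)/(V_A + V_B) = (1.07×413 + 0.901×341) / 754.0 = 0.996 ppm = 996 ppb.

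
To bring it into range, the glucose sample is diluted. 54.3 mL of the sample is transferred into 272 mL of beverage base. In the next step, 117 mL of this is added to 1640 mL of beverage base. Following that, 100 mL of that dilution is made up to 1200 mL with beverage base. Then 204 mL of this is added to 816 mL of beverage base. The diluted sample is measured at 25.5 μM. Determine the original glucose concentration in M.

0.138 M

Overall dilution factor = 6.009 × 15.02 × 12 × 5 = 5414.
Original = 25.5 μM × 5414 = 1.38 × 10⁵ μM = 0.138 M.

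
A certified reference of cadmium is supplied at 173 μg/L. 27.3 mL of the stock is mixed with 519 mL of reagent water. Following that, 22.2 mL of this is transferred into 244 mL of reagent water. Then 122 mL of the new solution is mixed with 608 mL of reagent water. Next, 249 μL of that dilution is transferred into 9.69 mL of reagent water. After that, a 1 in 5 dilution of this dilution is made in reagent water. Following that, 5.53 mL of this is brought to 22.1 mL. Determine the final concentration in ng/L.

Overall dilution factor = 20.01 × 11.99 × 5.984 × 39.92 × 5 × 3.996 = 1.15 × 10⁶.
173 μg/L / 1.15 × 10⁶ = 1.51 × 10⁻⁴ μg/L = 0.151 ng/L.

0.151 ng/L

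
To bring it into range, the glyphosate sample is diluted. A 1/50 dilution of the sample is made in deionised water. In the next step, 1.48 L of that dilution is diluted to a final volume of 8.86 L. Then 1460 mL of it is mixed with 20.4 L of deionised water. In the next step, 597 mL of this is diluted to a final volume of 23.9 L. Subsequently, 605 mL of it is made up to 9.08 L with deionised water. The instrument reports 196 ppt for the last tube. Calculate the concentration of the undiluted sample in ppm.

Overall dilution factor = 50 × 5.986 × 14.97 × 40.03 × 15.01 = 2.69 × 10⁶.
Original = 196 ppt × 2.69 × 10⁶ = 5.28 × 10⁸ ppt = 528 ppm.

528 ppm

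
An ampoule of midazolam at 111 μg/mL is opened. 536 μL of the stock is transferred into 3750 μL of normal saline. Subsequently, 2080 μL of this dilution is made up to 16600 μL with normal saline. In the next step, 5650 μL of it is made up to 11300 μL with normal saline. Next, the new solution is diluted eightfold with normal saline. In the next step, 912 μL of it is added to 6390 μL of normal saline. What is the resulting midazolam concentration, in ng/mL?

13.6 ng/mL

Overall dilution factor = 7.996 × 7.981 × 2 × 8 × 8.007 = 8175.
111 μg/mL / 8175 = 0.0136 μg/mL = 13.6 ng/mL.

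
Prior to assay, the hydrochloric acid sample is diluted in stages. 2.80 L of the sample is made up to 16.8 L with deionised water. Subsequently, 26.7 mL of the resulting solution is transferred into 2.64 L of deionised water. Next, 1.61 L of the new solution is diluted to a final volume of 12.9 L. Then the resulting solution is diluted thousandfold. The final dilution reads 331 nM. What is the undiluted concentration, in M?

Overall dilution factor = 6 × 99.88 × 8.012 × 1000 = 4.80 × 10⁶.
Original = 331 nM × 4.80 × 10⁶ = 1.59 × 10⁹ nM = 1.59 M.

1.59 M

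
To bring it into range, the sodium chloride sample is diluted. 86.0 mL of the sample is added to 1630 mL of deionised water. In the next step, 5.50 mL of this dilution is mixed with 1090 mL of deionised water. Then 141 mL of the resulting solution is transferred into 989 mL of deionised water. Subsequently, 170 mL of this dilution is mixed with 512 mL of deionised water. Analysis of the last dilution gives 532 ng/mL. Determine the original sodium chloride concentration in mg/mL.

68.0 mg/mL

Overall dilution factor = 19.95 × 199.2 × 8.014 × 4.012 = 1.28 × 10⁵.
Original = 532 ng/mL × 1.28 × 10⁵ = 6.80 × 10⁷ ng/mL = 68.0 mg/mL.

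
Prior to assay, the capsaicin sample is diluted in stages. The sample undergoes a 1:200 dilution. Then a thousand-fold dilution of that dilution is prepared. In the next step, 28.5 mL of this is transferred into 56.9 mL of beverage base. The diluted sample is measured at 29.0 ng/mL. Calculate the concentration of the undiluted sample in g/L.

17.4 g/L

Overall dilution factor = 200 × 1000 × 2.996 = 5.99 × 10⁵.
Original = 29.0 ng/mL × 5.99 × 10⁵ = 1.74 × 10⁷ ng/mL = 17.4 g/L.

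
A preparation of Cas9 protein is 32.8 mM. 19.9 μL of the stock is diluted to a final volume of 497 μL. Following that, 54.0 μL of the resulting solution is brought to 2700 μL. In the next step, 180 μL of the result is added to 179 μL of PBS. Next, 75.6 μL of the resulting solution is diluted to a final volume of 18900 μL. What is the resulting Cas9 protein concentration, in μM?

0.0527 μM

Overall dilution factor = 24.97 × 50 × 1.994 × 250 = 6.23 × 10⁵.
32.8 mM / 6.23 × 10⁵ = 5.27 × 10⁻⁵ mM = 0.0527 μM.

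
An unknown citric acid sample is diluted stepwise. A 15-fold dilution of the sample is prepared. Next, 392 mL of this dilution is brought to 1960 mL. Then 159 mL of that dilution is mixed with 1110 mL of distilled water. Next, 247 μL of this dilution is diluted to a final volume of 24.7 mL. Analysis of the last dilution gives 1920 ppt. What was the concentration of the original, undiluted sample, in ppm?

115 ppm

Overall dilution factor = 15 × 5 × 7.981 × 100 = 5.99 × 10⁴.
Original = 1920 ppt × 5.99 × 10⁴ = 1.15 × 10⁸ ppt = 115 ppm.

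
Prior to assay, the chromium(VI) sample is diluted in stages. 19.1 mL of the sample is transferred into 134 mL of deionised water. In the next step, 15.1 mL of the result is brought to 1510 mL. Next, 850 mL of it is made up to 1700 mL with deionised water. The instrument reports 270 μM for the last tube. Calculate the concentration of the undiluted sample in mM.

Overall dilution factor = 8.016 × 100 × 2 = 1603.
Original = 270 μM × 1603 = 4.33 × 10⁵ μM = 433 mM.

433 mM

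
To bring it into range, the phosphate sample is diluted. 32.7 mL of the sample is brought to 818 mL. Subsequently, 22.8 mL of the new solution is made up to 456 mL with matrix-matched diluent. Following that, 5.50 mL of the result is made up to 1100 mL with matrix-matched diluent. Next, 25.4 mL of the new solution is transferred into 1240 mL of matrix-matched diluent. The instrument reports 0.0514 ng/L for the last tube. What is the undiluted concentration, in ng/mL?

256 ng/mL

Overall dilution factor = 25.02 × 20 × 200 × 49.82 = 4.98 × 10⁶.
Original = 0.0514 ng/L × 4.98 × 10⁶ = 2.56 × 10⁵ ng/L = 256 ng/mL.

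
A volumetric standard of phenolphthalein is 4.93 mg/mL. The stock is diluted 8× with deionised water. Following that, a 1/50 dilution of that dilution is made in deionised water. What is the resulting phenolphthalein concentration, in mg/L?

Overall dilution factor = 8 × 50 = 400.
4.93 mg/mL / 400 = 0.0123 mg/mL = 12.3 mg/L.

12.3 mg/L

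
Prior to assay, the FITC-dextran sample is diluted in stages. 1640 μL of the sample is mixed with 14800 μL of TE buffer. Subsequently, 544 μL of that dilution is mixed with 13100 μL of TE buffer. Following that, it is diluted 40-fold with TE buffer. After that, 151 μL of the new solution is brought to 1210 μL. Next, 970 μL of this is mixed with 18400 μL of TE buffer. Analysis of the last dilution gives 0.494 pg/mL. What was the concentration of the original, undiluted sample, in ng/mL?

Overall dilution factor = 10.02 × 25.08 × 40 × 8.013 × 19.97 = 1.61 × 10⁶.
Original = 0.494 pg/mL × 1.61 × 10⁶ = 7.95 × 10⁵ pg/mL = 795 ng/mL.

795 ng/mL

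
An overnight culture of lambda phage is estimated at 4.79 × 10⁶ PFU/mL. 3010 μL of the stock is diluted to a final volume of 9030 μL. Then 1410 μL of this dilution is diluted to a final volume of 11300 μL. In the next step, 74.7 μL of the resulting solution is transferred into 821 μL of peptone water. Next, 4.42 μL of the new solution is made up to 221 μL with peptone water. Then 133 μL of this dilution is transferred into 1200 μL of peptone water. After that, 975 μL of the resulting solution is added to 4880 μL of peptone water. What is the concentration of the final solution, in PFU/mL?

5.52 PFU/mL

Overall dilution factor = 3 × 8.014 × 11.99 × 50 × 10.02 × 6.005 = 8.68 × 10⁵.
4.79 × 10⁶ PFU/mL / 8.68 × 10⁵ = 5.52 PFU/mL.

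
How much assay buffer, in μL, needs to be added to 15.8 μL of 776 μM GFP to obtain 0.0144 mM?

0.0144 mM = 14.4 μM.
V₂ = C₁V₁/C₂ = 776 × 15.8 / 14.4 = 851 μL.
Diluent to add = V₂ − V₁ = 851 − 15.8 = 836 μL.

836 μL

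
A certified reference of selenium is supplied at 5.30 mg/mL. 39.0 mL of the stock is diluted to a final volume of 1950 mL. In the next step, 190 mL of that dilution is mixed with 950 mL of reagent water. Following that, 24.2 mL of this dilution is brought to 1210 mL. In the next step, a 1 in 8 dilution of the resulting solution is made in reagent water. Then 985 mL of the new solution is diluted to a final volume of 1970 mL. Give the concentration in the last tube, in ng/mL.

22.1 ng/mL

Overall dilution factor = 50 × 6 × 50 × 8 × 2 = 2.40 × 10⁵.
5.30 mg/mL / 2.40 × 10⁵ = 2.21 × 10⁻⁵ mg/mL = 22.1 ng/mL.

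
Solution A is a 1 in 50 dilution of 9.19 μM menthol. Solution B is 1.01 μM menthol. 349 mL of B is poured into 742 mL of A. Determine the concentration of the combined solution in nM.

448 nM

C_A = 9.19 μM / 50 = 0.184 μM.
C_mix = (C_A·V_A + C_B·V_B)/(V_A + V_B) = (0.184×742 + 1.01×349) / 1091 = 0.448 μM = 448 nM.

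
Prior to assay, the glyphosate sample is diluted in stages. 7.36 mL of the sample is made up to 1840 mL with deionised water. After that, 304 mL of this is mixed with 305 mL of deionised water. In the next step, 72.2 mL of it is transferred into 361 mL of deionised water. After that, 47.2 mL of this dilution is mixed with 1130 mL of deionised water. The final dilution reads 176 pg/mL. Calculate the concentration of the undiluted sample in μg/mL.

Overall dilution factor = 250 × 2.003 × 6 × 24.94 = 7.49 × 10⁴.
Original = 176 pg/mL × 7.49 × 10⁴ = 1.32 × 10⁷ pg/mL = 13.2 μg/mL.

13.2 μg/mL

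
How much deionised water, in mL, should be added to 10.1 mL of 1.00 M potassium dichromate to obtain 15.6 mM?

637 mL

15.6 mM = 0.0156 M.
V₂ = C₁V₁/C₂ = 1.00 × 10.1 / 0.0156 = 647 mL.
Diluent to add = V₂ − V₁ = 647 − 10.1 = 637 mL.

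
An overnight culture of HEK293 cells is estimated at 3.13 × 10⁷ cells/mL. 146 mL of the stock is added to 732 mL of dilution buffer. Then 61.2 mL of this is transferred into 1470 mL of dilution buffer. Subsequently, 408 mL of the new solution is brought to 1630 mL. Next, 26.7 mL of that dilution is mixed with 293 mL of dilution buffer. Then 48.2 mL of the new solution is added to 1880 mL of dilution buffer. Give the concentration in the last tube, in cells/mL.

109 cells/mL

Overall dilution factor = 6.014 × 25.02 × 3.995 × 11.97 × 40.00 = 2.88 × 10⁵.
3.13 × 10⁷ cells/mL / 2.88 × 10⁵ = 109 cells/mL.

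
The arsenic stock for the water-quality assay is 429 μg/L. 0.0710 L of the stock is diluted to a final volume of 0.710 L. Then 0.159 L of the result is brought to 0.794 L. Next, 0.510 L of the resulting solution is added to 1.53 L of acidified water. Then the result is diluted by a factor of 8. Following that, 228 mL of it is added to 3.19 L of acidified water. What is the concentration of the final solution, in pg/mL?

17.9 pg/mL

Overall dilution factor = 10 × 4.994 × 4 × 8 × 14.99 = 2.40 × 10⁴.
429 μg/L / 2.40 × 10⁴ = 0.0179 μg/L = 17.9 pg/mL.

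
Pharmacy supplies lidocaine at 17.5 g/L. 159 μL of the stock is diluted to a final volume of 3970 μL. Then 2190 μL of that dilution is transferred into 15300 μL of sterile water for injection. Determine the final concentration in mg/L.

Overall dilution factor = 24.97 × 7.986 = 199.
17.5 g/L / 199 = 0.0878 g/L = 87.8 mg/L.

87.8 mg/L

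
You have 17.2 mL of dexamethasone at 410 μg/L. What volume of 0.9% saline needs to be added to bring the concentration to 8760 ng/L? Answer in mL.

8760 ng/L = 8.76 μg/L.
V₂ = C₁V₁/C₂ = 410 × 17.2 / 8.76 = 805 mL.
Diluent to add = V₂ − V₁ = 805 − 17.2 = 788 mL.

788 mL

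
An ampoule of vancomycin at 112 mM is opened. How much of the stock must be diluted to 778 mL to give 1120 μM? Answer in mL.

7.78 mL

1120 μM = 1.12 mM.
V₁ = C₂V₂/C₁ = 1.12 × 778 / 112 = 7.78 mL.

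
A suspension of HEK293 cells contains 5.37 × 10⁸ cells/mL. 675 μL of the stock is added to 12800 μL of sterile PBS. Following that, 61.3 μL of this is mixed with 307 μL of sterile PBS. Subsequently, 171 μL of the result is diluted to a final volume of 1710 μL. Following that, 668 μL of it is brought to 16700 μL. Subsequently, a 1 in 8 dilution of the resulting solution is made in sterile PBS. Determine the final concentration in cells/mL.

2240 cells/mL

Overall dilution factor = 19.96 × 6.008 × 10 × 25 × 8 = 2.40 × 10⁵.
5.37 × 10⁸ cells/mL / 2.40 × 10⁵ = 2240 cells/mL.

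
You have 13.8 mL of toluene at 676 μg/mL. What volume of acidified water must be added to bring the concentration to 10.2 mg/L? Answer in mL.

901 mL

10.2 mg/L = 10.2 μg/mL.
V₂ = C₁V₁/C₂ = 676 × 13.8 / 10.2 = 915 mL.
Diluent to add = V₂ − V₁ = 915 − 13.8 = 901 mL.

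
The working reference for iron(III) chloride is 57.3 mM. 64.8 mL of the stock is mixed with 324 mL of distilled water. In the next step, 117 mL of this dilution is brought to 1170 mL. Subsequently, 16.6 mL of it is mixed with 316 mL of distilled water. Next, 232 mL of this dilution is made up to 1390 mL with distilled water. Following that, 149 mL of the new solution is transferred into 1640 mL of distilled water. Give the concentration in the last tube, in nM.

663 nM

Overall dilution factor = 6 × 10 × 20.04 × 5.991 × 12.01 = 8.65 × 10⁴.
57.3 mM / 8.65 × 10⁴ = 6.63 × 10⁻⁴ mM = 663 nM.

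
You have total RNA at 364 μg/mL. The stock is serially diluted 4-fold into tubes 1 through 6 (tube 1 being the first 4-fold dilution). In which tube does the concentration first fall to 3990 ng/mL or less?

Tube n has concentration 364 μg/mL / 4ⁿ.
Need 4ⁿ ≥ 364 μg/mL / 3990 ng/mL = 91.2, so n ≥ 3.26.
First such tube: n = 4.

tube 4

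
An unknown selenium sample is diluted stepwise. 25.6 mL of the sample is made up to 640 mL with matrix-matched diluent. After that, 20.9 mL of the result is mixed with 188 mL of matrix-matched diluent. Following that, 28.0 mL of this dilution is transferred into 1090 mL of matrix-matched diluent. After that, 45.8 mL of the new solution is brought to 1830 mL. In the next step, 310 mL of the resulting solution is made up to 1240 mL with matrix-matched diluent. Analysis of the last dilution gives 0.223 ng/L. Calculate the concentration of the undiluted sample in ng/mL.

Overall dilution factor = 25 × 9.995 × 39.93 × 39.96 × 4 = 1.59 × 10⁶.
Original = 0.223 ng/L × 1.59 × 10⁶ = 3.56 × 10⁵ ng/L = 356 ng/mL.

356 ng/mL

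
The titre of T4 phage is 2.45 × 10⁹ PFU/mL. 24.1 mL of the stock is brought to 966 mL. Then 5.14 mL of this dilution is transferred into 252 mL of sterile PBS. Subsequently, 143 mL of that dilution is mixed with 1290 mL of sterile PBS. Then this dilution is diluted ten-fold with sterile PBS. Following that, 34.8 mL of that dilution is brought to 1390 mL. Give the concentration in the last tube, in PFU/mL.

305 PFU/mL

Overall dilution factor = 40.08 × 50.03 × 10.02 × 10 × 39.94 = 8.03 × 10⁶.
2.45 × 10⁹ PFU/mL / 8.03 × 10⁶ = 305 PFU/mL.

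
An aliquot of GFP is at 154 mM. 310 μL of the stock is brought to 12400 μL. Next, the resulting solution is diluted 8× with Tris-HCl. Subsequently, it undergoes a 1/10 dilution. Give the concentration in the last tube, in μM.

Overall dilution factor = 40 × 8 × 10 = 3200.
154 mM / 3200 = 0.0481 mM = 48.1 μM.

48.1 μM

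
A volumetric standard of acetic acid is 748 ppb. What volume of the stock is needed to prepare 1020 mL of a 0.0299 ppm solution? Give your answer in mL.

0.0299 ppm = 29.9 ppb.
V₁ = C₂V₂/C₁ = 29.9 × 1020 / 748 = 40.8 mL.

40.8 mL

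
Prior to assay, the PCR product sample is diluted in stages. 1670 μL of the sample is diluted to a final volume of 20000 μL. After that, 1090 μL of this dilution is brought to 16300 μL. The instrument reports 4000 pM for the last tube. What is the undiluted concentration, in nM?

716 nM

Overall dilution factor = 11.98 × 14.95 = 179.
Original = 4000 pM × 179 = 7.16 × 10⁵ pM = 716 nM.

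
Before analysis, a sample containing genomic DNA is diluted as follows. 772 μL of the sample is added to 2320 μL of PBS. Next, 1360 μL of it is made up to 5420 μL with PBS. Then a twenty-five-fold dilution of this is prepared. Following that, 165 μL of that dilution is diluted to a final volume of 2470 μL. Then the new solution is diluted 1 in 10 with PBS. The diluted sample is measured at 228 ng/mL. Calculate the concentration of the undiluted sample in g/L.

Overall dilution factor = 4.005 × 3.985 × 25 × 14.97 × 10 = 5.97 × 10⁴.
Original = 228 ng/mL × 5.97 × 10⁴ = 1.36 × 10⁷ ng/mL = 13.6 g/L.

13.6 g/L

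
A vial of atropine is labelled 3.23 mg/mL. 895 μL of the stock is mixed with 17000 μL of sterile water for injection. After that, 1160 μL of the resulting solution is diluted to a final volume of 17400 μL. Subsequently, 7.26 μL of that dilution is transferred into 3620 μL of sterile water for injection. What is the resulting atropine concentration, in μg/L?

21.6 μg/L

Overall dilution factor = 19.99 × 15 × 499.6 = 1.50 × 10⁵.
3.23 mg/mL / 1.50 × 10⁵ = 2.16 × 10⁻⁵ mg/mL = 21.6 μg/L.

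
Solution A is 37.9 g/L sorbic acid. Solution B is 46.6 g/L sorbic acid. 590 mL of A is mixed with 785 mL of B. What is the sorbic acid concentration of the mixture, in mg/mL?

42.9 mg/mL

C_mix = (C_A·V_A + C_B·V_B)/(V_A + V_B) = (37.9×590 + 46.6×785) / 1375 = 42.9 g/L = 42.9 mg/mL.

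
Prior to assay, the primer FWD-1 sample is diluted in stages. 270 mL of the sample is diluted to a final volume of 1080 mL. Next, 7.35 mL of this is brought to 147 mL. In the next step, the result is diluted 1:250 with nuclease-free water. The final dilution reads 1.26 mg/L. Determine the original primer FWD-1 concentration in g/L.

Overall dilution factor = 4 × 20 × 250 = 2.00 × 10⁴.
Original = 1.26 mg/L × 2.00 × 10⁴ = 2.52 × 10⁴ mg/L = 25.2 g/L.

25.2 g/L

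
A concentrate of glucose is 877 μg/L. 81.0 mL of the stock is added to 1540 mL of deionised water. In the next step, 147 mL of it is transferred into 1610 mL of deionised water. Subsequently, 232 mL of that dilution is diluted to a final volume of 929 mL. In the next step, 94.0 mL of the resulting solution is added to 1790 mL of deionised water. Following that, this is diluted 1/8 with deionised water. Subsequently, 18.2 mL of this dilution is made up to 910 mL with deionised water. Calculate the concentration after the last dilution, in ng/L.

Overall dilution factor = 20.01 × 11.95 × 4.004 × 20.04 × 8 × 50 = 7.68 × 10⁶.
877 μg/L / 7.68 × 10⁶ = 1.14 × 10⁻⁴ μg/L = 0.114 ng/L.

0.114 ng/L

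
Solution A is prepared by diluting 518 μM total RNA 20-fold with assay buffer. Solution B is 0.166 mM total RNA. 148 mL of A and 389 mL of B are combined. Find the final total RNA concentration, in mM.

0.127 mM

C_A = 518 μM / 20 = 25.9 μM.
C_B = 0.166 mM = 166 μM.
C_mix = (C_A·V_A + C_B·V_B)/(V_A + V_B) = (25.9×148 + 166×389) / 537.0 = 127 μM = 0.127 mM.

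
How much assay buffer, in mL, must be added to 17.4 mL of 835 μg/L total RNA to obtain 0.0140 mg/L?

1020 mL

0.0140 mg/L = 14.0 μg/L.
V₂ = C₁V₁/C₂ = 835 × 17.4 / 14.0 = 1038 mL.
Diluent to add = V₂ − V₁ = 1038 − 17.4 = 1020 mL.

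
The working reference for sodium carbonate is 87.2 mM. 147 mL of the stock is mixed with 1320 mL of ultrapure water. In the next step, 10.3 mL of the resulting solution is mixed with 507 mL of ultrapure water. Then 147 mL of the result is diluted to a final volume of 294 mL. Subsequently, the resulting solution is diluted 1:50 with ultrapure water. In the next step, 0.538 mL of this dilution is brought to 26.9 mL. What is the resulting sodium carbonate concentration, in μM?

Overall dilution factor = 9.980 × 50.22 × 2 × 50 × 50 = 2.51 × 10⁶.
87.2 mM / 2.51 × 10⁶ = 3.48 × 10⁻⁵ mM = 0.0348 μM.

0.0348 μM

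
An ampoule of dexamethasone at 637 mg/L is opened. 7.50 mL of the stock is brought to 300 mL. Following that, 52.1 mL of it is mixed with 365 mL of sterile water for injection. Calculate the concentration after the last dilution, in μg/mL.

Overall dilution factor = 40 × 8.006 = 320.
637 mg/L / 320 = 1.99 mg/L = 1.99 μg/mL.

1.99 μg/mL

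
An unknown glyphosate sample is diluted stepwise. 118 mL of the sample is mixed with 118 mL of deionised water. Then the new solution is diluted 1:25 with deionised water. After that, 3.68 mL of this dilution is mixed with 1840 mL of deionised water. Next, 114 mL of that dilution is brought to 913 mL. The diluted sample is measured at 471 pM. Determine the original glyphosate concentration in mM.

Overall dilution factor = 2 × 25 × 501 × 8.009 = 2.01 × 10⁵.
Original = 471 pM × 2.01 × 10⁵ = 9.45 × 10⁷ pM = 0.0945 mM.

0.0945 mM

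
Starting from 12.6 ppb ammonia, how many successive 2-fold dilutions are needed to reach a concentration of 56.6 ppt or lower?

Need 2ⁿ ≥ 223, so n ≥ log(223)/log(2) = 7.80.
Minimum whole steps: n = 8.

8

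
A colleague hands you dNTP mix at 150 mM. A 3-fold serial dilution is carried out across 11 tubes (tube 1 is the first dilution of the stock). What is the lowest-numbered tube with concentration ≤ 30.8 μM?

Tube n has concentration 150 mM / 3ⁿ.
Need 3ⁿ ≥ 150 mM / 30.8 μM = 4870, so n ≥ 7.73.
First such tube: n = 8.

tube 8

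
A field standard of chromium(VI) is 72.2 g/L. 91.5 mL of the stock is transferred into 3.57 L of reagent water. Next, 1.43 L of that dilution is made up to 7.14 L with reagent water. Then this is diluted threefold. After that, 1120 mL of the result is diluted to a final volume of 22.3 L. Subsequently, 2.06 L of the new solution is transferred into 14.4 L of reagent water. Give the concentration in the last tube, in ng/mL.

Overall dilution factor = 40.02 × 4.993 × 3 × 19.91 × 7.990 = 9.54 × 10⁴.
72.2 g/L / 9.54 × 10⁴ = 7.57 × 10⁻⁴ g/L = 757 ng/mL.

757 ng/mL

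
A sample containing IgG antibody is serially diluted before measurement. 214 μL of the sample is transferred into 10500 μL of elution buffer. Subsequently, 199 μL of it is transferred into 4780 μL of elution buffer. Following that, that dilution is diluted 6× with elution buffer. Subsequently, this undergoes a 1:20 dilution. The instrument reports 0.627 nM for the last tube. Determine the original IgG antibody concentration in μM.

94.2 μM

Overall dilution factor = 50.07 × 25.02 × 6 × 20 = 1.50 × 10⁵.
Original = 0.627 nM × 1.50 × 10⁵ = 9.42 × 10⁴ nM = 94.2 μM.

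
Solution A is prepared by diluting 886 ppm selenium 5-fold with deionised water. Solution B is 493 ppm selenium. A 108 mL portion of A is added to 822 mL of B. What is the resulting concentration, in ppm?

C_A = 886 ppm / 5 = 177 ppm.
C_mix = (C_A·V_A + C_B·V_B)/(V_A + V_B) = (177×108 + 493×822) / 930.0 = 456 ppm.

456 ppm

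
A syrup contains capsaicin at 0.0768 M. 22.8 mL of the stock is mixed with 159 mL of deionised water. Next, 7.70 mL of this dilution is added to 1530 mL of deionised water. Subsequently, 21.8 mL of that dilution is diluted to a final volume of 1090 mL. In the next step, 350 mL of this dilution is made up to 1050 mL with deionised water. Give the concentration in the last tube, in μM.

Overall dilution factor = 7.974 × 199.7 × 50 × 3 = 2.39 × 10⁵.
0.0768 M / 2.39 × 10⁵ = 3.22 × 10⁻⁷ M = 0.322 μM.

0.322 μM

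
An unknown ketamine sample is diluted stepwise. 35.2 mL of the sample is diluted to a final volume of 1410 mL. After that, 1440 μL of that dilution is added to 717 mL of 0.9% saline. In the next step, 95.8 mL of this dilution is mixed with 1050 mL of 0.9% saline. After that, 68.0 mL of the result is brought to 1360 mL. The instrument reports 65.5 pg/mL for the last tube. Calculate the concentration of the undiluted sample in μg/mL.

313 μg/mL

Overall dilution factor = 40.06 × 498.9 × 11.96 × 20 = 4.78 × 10⁶.
Original = 65.5 pg/mL × 4.78 × 10⁶ = 3.13 × 10⁸ pg/mL = 313 μg/mL.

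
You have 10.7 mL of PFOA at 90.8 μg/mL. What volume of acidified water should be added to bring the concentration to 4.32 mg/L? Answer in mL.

4.32 mg/L = 4.32 μg/mL.
V₂ = C₁V₁/C₂ = 90.8 × 10.7 / 4.32 = 225 mL.
Diluent to add = V₂ − V₁ = 225 − 10.7 = 214 mL.

214 mL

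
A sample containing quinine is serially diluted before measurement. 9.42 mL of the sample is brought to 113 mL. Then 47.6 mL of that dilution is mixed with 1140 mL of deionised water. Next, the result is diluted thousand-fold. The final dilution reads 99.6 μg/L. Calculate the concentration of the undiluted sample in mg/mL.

29.8 mg/mL

Overall dilution factor = 12.00 × 24.95 × 1000 = 2.99 × 10⁵.
Original = 99.6 μg/L × 2.99 × 10⁵ = 2.98 × 10⁷ μg/L = 29.8 mg/mL.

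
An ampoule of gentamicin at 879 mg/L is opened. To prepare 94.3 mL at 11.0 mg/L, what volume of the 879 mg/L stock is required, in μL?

V₁ = C₂V₂/C₁ = 11.0 × 94.3 / 879 = 1.18 mL = 1180 μL.

1180 μL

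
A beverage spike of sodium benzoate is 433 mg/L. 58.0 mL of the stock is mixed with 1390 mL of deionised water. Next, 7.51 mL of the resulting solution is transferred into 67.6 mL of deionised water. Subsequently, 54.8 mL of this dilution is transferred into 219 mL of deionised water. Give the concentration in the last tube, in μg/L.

347 μg/L

Overall dilution factor = 24.97 × 10.00 × 4.996 = 1248.
433 mg/L / 1248 = 0.347 mg/L = 347 μg/L.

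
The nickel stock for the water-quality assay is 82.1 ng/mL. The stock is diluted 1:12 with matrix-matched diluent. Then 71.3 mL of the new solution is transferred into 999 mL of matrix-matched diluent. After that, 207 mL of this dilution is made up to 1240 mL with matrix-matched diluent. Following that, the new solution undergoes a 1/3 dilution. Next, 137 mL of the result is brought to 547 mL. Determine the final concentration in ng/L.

Overall dilution factor = 12 × 15.01 × 5.990 × 3 × 3.993 = 1.29 × 10⁴.
82.1 ng/mL / 1.29 × 10⁴ = 6.35 × 10⁻³ ng/mL = 6.35 ng/L.

6.35 ng/L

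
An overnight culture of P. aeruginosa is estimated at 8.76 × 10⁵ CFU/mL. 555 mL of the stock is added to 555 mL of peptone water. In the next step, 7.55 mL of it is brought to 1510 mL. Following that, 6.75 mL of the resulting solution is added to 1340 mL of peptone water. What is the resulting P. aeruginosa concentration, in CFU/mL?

11.0 CFU/mL

Overall dilution factor = 2 × 200 × 199.5 = 7.98 × 10⁴.
8.76 × 10⁵ CFU/mL / 7.98 × 10⁴ = 11.0 CFU/mL.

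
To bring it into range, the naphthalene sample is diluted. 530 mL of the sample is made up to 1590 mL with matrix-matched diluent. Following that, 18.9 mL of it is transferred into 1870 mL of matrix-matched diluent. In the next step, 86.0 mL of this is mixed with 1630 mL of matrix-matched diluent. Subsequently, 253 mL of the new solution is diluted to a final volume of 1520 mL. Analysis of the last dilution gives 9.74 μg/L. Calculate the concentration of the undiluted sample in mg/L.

350 mg/L

Overall dilution factor = 3 × 99.94 × 19.95 × 6.008 = 3.59 × 10⁴.
Original = 9.74 μg/L × 3.59 × 10⁴ = 3.50 × 10⁵ μg/L = 350 mg/L.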